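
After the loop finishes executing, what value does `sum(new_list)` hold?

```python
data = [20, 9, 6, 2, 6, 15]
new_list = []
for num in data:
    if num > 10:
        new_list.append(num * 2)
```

Let's trace through this code step by step.

Initialize: data = [20, 9, 6, 2, 6, 15]
Initialize: new_list = []
Entering loop: for num in data:
After iteration 1: num = 20, new_list = [40]
After iteration 2: num = 9, new_list = [40]
After iteration 3: num = 6, new_list = [40]
After iteration 4: num = 2, new_list = [40]
After iteration 5: num = 6, new_list = [40]
After iteration 6: num = 15, new_list = [40, 30]
Loop ends.
sum(new_list) = 70

Final answer: 70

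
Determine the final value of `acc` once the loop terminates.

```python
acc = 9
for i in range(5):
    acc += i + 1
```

Let's trace through this code step by step.

Initialize: acc = 9
Entering loop: for i in range(5):
After iteration 1: i = 0, acc = 10
After iteration 2: i = 1, acc = 12
After iteration 3: i = 2, acc = 15
After iteration 4: i = 3, acc = 19
After iteration 5: i = 4, acc = 24
Loop ends.

Final answer: 24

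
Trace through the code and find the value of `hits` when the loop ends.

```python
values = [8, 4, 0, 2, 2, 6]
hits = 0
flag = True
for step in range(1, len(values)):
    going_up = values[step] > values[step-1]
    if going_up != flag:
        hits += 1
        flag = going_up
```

Let's trace through this code step by step.

Initialize: values = [8, 4, 0, 2, 2, 6]
Initialize: hits = 0
Initialize: flag = True
Entering loop: for step in range(1, len(values)):
After iteration 1: step = 1, hits = 1, flag = False, going_up = False
After iteration 2: step = 2, hits = 1, flag = False, going_up = False
After iteration 3: step = 3, hits = 2, flag = True, going_up = True
After iteration 4: step = 4, hits = 3, flag = False, going_up = False
After iteration 5: step = 5, hits = 4, flag = True, going_up = True
Loop ends.

Final answer: 4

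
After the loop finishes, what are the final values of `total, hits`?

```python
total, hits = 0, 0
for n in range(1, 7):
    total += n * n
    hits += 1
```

Let's trace through this code step by step.

Initialize: total = 0
Initialize: hits = 0
Entering loop: for n in range(1, 7):
After iteration 1: n = 1, total = 1, hits = 1
After iteration 2: n = 2, total = 5, hits = 2
After iteration 3: n = 3, total = 14, hits = 3
After iteration 4: n = 4, total = 30, hits = 4
After iteration 5: n = 5, total = 55, hits = 5
After iteration 6: n = 6, total = 91, hits = 6
Loop ends.

Final answer: 91, 6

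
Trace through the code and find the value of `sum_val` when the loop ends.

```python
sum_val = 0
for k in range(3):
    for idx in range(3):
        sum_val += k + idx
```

Let's trace through this code step by step.

Initialize: sum_val = 0
Entering loop: for k in range(3):
After iteration 1: k = 0, sum_val = 3
After iteration 2: k = 1, sum_val = 9
After iteration 3: k = 2, sum_val = 18
Loop ends.

Final answer: 18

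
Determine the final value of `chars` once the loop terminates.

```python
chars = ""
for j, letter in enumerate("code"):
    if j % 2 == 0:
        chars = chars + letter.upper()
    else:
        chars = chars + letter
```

Let's trace through this code step by step.

Initialize: chars = ''
Entering loop: for j, letter in enumerate("code"):
After iteration 1: j = 0, letter = 'c', chars = 'C'
After iteration 2: j = 1, letter = 'o', chars = 'Co'
After iteration 3: j = 2, letter = 'd', chars = 'CoD'
After iteration 4: j = 3, letter = 'e', chars = 'CoDe'
Loop ends.

Final answer: 'CoDe'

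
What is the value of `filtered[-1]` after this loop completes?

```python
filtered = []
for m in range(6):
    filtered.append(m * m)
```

Let's trace through this code step by step.

Initialize: filtered = []
Entering loop: for m in range(6):
After iteration 1: m = 0, filtered = [0]
After iteration 2: m = 1, filtered = [0, 1]
After iteration 3: m = 2, filtered = [0, 1, 4]
After iteration 4: m = 3, filtered = [0, 1, 4, 9]
After iteration 5: m = 4, filtered = [0, 1, 4, 9, 16]
After iteration 6: m = 5, filtered = [0, 1, 4, 9, 16, 25]
Loop ends.
filtered[-1] = 25

Final answer: 25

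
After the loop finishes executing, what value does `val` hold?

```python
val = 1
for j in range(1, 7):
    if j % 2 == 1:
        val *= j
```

Let's trace through this code step by step.

Initialize: val = 1
Entering loop: for j in range(1, 7):
After iteration 1: j = 1, val = 1
After iteration 2: j = 2, val = 1
After iteration 3: j = 3, val = 3
After iteration 4: j = 4, val = 3
After iteration 5: j = 5, val = 15
After iteration 6: j = 6, val = 15
Loop ends.

Final answer: 15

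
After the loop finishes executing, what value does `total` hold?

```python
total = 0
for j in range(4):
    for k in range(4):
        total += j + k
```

Let's trace through this code step by step.

Initialize: total = 0
Entering loop: for j in range(4):
After iteration 1: j = 0, total = 6
After iteration 2: j = 1, total = 16
After iteration 3: j = 2, total = 30
After iteration 4: j = 3, total = 48
Loop ends.

Final answer: 48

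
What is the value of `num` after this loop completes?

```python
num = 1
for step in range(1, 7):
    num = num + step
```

Let's trace through this code step by step.

Initialize: num = 1
Entering loop: for step in range(1, 7):
After iteration 1: step = 1, num = 2
After iteration 2: step = 2, num = 4
After iteration 3: step = 3, num = 7
After iteration 4: step = 4, num = 11
After iteration 5: step = 5, num = 16
After iteration 6: step = 6, num = 22
Loop ends.

Final answer: 22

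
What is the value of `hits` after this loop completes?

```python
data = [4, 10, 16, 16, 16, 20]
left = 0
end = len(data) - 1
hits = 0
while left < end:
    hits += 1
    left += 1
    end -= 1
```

Let's trace through this code step by step.

Initialize: data = [4, 10, 16, 16, 16, 20]
Initialize: left = 0
Initialize: end = 5
Initialize: hits = 0
Entering loop: while left < end:
After iteration 1: left = 1, end = 4, hits = 1
After iteration 2: left = 2, end = 3, hits = 2
After iteration 3: left = 3, end = 2, hits = 3
Loop ends.

Final answer: 3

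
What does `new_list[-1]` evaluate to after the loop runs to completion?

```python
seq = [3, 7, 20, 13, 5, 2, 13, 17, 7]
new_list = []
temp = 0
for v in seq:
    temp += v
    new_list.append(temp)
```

Let's trace through this code step by step.

Initialize: seq = [3, 7, 20, 13, 5, 2, 13, 17, 7]
Initialize: new_list = []
Initialize: temp = 0
Entering loop: for v in seq:
After iteration 1: v = 3, new_list = [3], temp = 3
After iteration 2: v = 7, new_list = [3, 10], temp = 10
After iteration 3: v = 20, new_list = [3, 10, 30], temp = 30
After iteration 4: v = 13, new_list = [3, 10, 30, 43], temp = 43
After iteration 5: v = 5, new_list = [3, 10, 30, 43, 48], temp = 48
After iteration 6: v = 2, new_list = [3, 10, 30, 43, 48, 50], temp = 50
After iteration 7: v = 13, new_list = [3, 10, 30, 43, 48, 50, 63], temp = 63
After iteration 8: v = 17, new_list = [3, 10, 30, 43, 48, 50, 63, 80], temp = 80
After iteration 9: v = 7, new_list = [3, 10, 30, 43, 48, 50, 63, 80, 87], temp = 87
Loop ends.
new_list[-1] = 87

Final answer: 87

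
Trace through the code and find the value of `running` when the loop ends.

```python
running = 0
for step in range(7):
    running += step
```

Let's trace through this code step by step.

Initialize: running = 0
Entering loop: for step in range(7):
After iteration 1: step = 0, running = 0
After iteration 2: step = 1, running = 1
After iteration 3: step = 2, running = 3
After iteration 4: step = 3, running = 6
After iteration 5: step = 4, running = 10
After iteration 6: step = 5, running = 15
After iteration 7: step = 6, running = 21
Loop ends.

Final answer: 21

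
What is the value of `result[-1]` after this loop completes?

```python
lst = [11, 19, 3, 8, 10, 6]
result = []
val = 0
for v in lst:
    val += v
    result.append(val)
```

Let's trace through this code step by step.

Initialize: lst = [11, 19, 3, 8, 10, 6]
Initialize: result = []
Initialize: val = 0
Entering loop: for v in lst:
After iteration 1: v = 11, result = [11], val = 11
After iteration 2: v = 19, result = [11, 30], val = 30
After iteration 3: v = 3, result = [11, 30, 33], val = 33
After iteration 4: v = 8, result = [11, 30, 33, 41], val = 41
After iteration 5: v = 10, result = [11, 30, 33, 41, 51], val = 51
After iteration 6: v = 6, result = [11, 30, 33, 41, 51, 57], val = 57
Loop ends.
result[-1] = 57

Final answer: 57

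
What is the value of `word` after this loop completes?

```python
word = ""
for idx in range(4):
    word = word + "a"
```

Let's trace through this code step by step.

Initialize: word = ''
Entering loop: for idx in range(4):
After iteration 1: idx = 0, word = 'a'
After iteration 2: idx = 1, word = 'aa'
After iteration 3: idx = 2, word = 'aaa'
After iteration 4: idx = 3, word = 'aaaa'
Loop ends.

Final answer: 'aaaa'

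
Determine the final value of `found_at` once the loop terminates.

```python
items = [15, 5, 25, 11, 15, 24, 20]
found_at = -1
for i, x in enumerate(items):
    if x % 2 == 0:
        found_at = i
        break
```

Let's trace through this code step by step.

Initialize: items = [15, 5, 25, 11, 15, 24, 20]
Initialize: found_at = -1
Entering loop: for i, x in enumerate(items):
After iteration 1: i = 0, x = 15, found_at = -1
After iteration 2: i = 1, x = 5, found_at = -1
After iteration 3: i = 2, x = 25, found_at = -1
After iteration 4: i = 3, x = 11, found_at = -1
After iteration 5: i = 4, x = 15, found_at = -1
After iteration 6: i = 5, x = 24, found_at = 5
Loop ends.

Final answer: 5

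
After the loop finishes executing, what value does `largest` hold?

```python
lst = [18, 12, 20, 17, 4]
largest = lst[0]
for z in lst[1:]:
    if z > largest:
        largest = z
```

Let's trace through this code step by step.

Initialize: lst = [18, 12, 20, 17, 4]
Initialize: largest = 18
Entering loop: for z in lst[1:]:
After iteration 1: z = 12, largest = 18
After iteration 2: z = 20, largest = 20
After iteration 3: z = 17, largest = 20
After iteration 4: z = 4, largest = 20
Loop ends.

Final answer: 20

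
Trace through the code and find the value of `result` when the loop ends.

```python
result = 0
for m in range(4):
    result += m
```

Let's trace through this code step by step.

Initialize: result = 0
Entering loop: for m in range(4):
After iteration 1: m = 0, result = 0
After iteration 2: m = 1, result = 1
After iteration 3: m = 2, result = 3
After iteration 4: m = 3, result = 6
Loop ends.

Final answer: 6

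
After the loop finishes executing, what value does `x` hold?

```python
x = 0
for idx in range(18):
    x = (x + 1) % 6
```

Let's trace through this code step by step.

Initialize: x = 0
Entering loop: for idx in range(18):
After iteration 1: idx = 0, x = 1
After iteration 2: idx = 1, x = 2
After iteration 3: idx = 2, x = 3
After iteration 4: idx = 3, x = 4
After iteration 5: idx = 4, x = 5
After iteration 6: idx = 5, x = 0
After iteration 7: idx = 6, x = 1
After iteration 8: idx = 7, x = 2
After iteration 9: idx = 8, x = 3
After iteration 10: idx = 9, x = 4
After iteration 11: idx = 10, x = 5
After iteration 12: idx = 11, x = 0
After iteration 13: idx = 12, x = 1
After iteration 14: idx = 13, x = 2
After iteration 15: idx = 14, x = 3
After iteration 16: idx = 15, x = 4
After iteration 17: idx = 16, x = 5
After iteration 18: idx = 17, x = 0
Loop ends.

Final answer: 0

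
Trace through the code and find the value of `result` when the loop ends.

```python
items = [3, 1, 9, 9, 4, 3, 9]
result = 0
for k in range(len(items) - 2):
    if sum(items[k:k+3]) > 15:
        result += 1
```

Let's trace through this code step by step.

Initialize: items = [3, 1, 9, 9, 4, 3, 9]
Initialize: result = 0
Entering loop: for k in range(len(items) - 2):
After iteration 1: k = 0, result = 0
After iteration 2: k = 1, result = 1
After iteration 3: k = 2, result = 2
After iteration 4: k = 3, result = 3
After iteration 5: k = 4, result = 4
Loop ends.

Final answer: 4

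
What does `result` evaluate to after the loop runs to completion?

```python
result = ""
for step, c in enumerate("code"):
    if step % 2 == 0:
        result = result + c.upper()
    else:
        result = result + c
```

Let's trace through this code step by step.

Initialize: result = ''
Entering loop: for step, c in enumerate("code"):
After iteration 1: step = 0, c = 'c', result = 'C'
After iteration 2: step = 1, c = 'o', result = 'Co'
After iteration 3: step = 2, c = 'd', result = 'CoD'
After iteration 4: step = 3, c = 'e', result = 'CoDe'
Loop ends.

Final answer: 'CoDe'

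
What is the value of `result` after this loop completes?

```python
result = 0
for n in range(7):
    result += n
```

Let's trace through this code step by step.

Initialize: result = 0
Entering loop: for n in range(7):
After iteration 1: n = 0, result = 0
After iteration 2: n = 1, result = 1
After iteration 3: n = 2, result = 3
After iteration 4: n = 3, result = 6
After iteration 5: n = 4, result = 10
After iteration 6: n = 5, result = 15
After iteration 7: n = 6, result = 21
Loop ends.

Final answer: 21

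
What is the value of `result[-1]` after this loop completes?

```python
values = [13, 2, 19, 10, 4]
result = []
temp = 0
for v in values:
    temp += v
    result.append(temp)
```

Let's trace through this code step by step.

Initialize: values = [13, 2, 19, 10, 4]
Initialize: result = []
Initialize: temp = 0
Entering loop: for v in values:
After iteration 1: v = 13, result = [13], temp = 13
After iteration 2: v = 2, result = [13, 15], temp = 15
After iteration 3: v = 19, result = [13, 15, 34], temp = 34
After iteration 4: v = 10, result = [13, 15, 34, 44], temp = 44
After iteration 5: v = 4, result = [13, 15, 34, 44, 48], temp = 48
Loop ends.
result[-1] = 48

Final answer: 48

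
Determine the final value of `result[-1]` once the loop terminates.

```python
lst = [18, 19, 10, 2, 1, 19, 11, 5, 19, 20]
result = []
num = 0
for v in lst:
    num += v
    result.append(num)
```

Let's trace through this code step by step.

Initialize: lst = [18, 19, 10, 2, 1, 19, 11, 5, 19, 20]
Initialize: result = []
Initialize: num = 0
Entering loop: for v in lst:
After iteration 1: v = 18, result = [18], num = 18
After iteration 2: v = 19, result = [18, 37], num = 37
After iteration 3: v = 10, result = [18, 37, 47], num = 47
After iteration 4: v = 2, result = [18, 37, 47, 49], num = 49
After iteration 5: v = 1, result = [18, 37, 47, 49, 50], num = 50
After iteration 6: v = 19, result = [18, 37, 47, 49, 50, 69], num = 69
After iteration 7: v = 11, result = [18, 37, 47, 49, 50, 69, 80], num = 80
After iteration 8: v = 5, result = [18, 37, 47, 49, 50, 69, 80, 85], num = 85
After iteration 9: v = 19, result = [18, 37, 47, 49, 50, 69, 80, 85, 104], num = 104
After iteration 10: v = 20, result = [18, 37, 47, 49, 50, 69, 80, 85, 104, 124], num = 124
Loop ends.
result[-1] = 124

Final answer: 124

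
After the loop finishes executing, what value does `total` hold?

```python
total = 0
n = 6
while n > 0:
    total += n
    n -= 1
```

Let's trace through this code step by step.

Initialize: total = 0
Initialize: n = 6
Entering loop: while n > 0:
After iteration 1: total = 6, n = 5
After iteration 2: total = 11, n = 4
After iteration 3: total = 15, n = 3
After iteration 4: total = 18, n = 2
After iteration 5: total = 20, n = 1
After iteration 6: total = 21, n = 0
Loop ends.

Final answer: 21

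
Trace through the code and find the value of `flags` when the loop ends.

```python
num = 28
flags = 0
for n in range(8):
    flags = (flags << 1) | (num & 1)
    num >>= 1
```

Let's trace through this code step by step.

Initialize: num = 28
Initialize: flags = 0
Entering loop: for n in range(8):
After iteration 1: n = 0, num = 14, flags = 0
After iteration 2: n = 1, num = 7, flags = 0
After iteration 3: n = 2, num = 3, flags = 1
After iteration 4: n = 3, num = 1, flags = 3
After iteration 5: n = 4, num = 0, flags = 7
After iteration 6: n = 5, num = 0, flags = 14
After iteration 7: n = 6, num = 0, flags = 28
After iteration 8: n = 7, num = 0, flags = 56
Loop ends.

Final answer: 56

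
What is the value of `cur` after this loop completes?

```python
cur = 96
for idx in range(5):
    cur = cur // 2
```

Let's trace through this code step by step.

Initialize: cur = 96
Entering loop: for idx in range(5):
After iteration 1: idx = 0, cur = 48
After iteration 2: idx = 1, cur = 24
After iteration 3: idx = 2, cur = 12
After iteration 4: idx = 3, cur = 6
After iteration 5: idx = 4, cur = 3
Loop ends.

Final answer: 3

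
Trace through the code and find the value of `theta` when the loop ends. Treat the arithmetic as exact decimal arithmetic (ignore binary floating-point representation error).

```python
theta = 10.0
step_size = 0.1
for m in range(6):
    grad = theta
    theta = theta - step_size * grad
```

Let's trace through this code step by step.

Initialize: theta = 10.0
Initialize: step_size = 0.1
Entering loop: for m in range(6):
After iteration 1: m = 0, theta = 9.0, grad = 10.0
After iteration 2: m = 1, theta = 8.1, grad = 9.0
After iteration 3: m = 2, theta = 7.29, grad = 8.1
After iteration 4: m = 3, theta = 6.561, grad = 7.29
After iteration 5: m = 4, theta = 5.9049, grad = 6.561
After iteration 6: m = 5, theta = 5.31441, grad = 5.9049
Loop ends.

Final answer: 5.31441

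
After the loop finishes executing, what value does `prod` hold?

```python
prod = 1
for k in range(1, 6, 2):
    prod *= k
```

Let's trace through this code step by step.

Initialize: prod = 1
Entering loop: for k in range(1, 6, 2):
After iteration 1: k = 1, prod = 1
After iteration 2: k = 3, prod = 3
After iteration 3: k = 5, prod = 15
Loop ends.

Final answer: 15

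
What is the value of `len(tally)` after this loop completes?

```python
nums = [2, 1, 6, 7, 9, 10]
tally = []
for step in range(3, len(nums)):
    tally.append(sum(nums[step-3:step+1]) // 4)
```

Let's trace through this code step by step.

Initialize: nums = [2, 1, 6, 7, 9, 10]
Initialize: tally = []
Entering loop: for step in range(3, len(nums)):
After iteration 1: step = 3, tally = [4]
After iteration 2: step = 4, tally = [4, 5]
After iteration 3: step = 5, tally = [4, 5, 8]
Loop ends.
len(tally) = 3

Final answer: 3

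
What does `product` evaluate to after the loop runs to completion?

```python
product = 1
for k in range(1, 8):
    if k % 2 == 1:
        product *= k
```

Let's trace through this code step by step.

Initialize: product = 1
Entering loop: for k in range(1, 8):
After iteration 1: k = 1, product = 1
After iteration 2: k = 2, product = 1
After iteration 3: k = 3, product = 3
After iteration 4: k = 4, product = 3
After iteration 5: k = 5, product = 15
After iteration 6: k = 6, product = 15
After iteration 7: k = 7, product = 105
Loop ends.

Final answer: 105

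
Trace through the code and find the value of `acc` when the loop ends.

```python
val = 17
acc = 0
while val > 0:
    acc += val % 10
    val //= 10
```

Let's trace through this code step by step.

Initialize: val = 17
Initialize: acc = 0
Entering loop: while val > 0:
After iteration 1: val = 1, acc = 7
After iteration 2: val = 0, acc = 8
Loop ends.

Final answer: 8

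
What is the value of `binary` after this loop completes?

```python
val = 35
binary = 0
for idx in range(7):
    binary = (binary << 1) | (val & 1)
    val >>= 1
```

Let's trace through this code step by step.

Initialize: val = 35
Initialize: binary = 0
Entering loop: for idx in range(7):
After iteration 1: idx = 0, val = 17, binary = 1
After iteration 2: idx = 1, val = 8, binary = 3
After iteration 3: idx = 2, val = 4, binary = 6
After iteration 4: idx = 3, val = 2, binary = 12
After iteration 5: idx = 4, val = 1, binary = 24
After iteration 6: idx = 5, val = 0, binary = 49
After iteration 7: idx = 6, val = 0, binary = 98
Loop ends.

Final answer: 98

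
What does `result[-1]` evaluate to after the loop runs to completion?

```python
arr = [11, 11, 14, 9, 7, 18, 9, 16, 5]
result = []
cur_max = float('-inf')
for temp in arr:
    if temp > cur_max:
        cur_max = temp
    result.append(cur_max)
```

Let's trace through this code step by step.

Initialize: arr = [11, 11, 14, 9, 7, 18, 9, 16, 5]
Initialize: result = []
Initialize: cur_max = -inf
Entering loop: for temp in arr:
After iteration 1: temp = 11, result = [11], cur_max = 11
After iteration 2: temp = 11, result = [11, 11], cur_max = 11
After iteration 3: temp = 14, result = [11, 11, 14], cur_max = 14
After iteration 4: temp = 9, result = [11, 11, 14, 14], cur_max = 14
After iteration 5: temp = 7, result = [11, 11, 14, 14, 14], cur_max = 14
After iteration 6: temp = 18, result = [11, 11, 14, 14, 14, 18], cur_max = 18
After iteration 7: temp = 9, result = [11, 11, 14, 14, 14, 18, 18], cur_max = 18
After iteration 8: temp = 16, result = [11, 11, 14, 14, 14, 18, 18, 18], cur_max = 18
After iteration 9: temp = 5, result = [11, 11, 14, 14, 14, 18, 18, 18, 18], cur_max = 18
Loop ends.
result[-1] = 18

Final answer: 18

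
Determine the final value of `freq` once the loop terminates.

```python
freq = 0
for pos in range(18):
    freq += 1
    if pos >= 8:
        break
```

Let's trace through this code step by step.

Initialize: freq = 0
Entering loop: for pos in range(18):
After iteration 1: pos = 0, freq = 1
After iteration 2: pos = 1, freq = 2
After iteration 3: pos = 2, freq = 3
After iteration 4: pos = 3, freq = 4
After iteration 5: pos = 4, freq = 5
After iteration 6: pos = 5, freq = 6
After iteration 7: pos = 6, freq = 7
After iteration 8: pos = 7, freq = 8
After iteration 9: pos = 8, freq = 9
Loop ends.

Final answer: 9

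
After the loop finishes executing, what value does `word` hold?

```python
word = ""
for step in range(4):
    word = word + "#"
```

Let's trace through this code step by step.

Initialize: word = ''
Entering loop: for step in range(4):
After iteration 1: step = 0, word = '#'
After iteration 2: step = 1, word = '##'
After iteration 3: step = 2, word = '###'
After iteration 4: step = 3, word = '####'
Loop ends.

Final answer: '####'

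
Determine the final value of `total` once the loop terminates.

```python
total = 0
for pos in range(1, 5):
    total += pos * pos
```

Let's trace through this code step by step.

Initialize: total = 0
Entering loop: for pos in range(1, 5):
After iteration 1: pos = 1, total = 1
After iteration 2: pos = 2, total = 5
After iteration 3: pos = 3, total = 14
After iteration 4: pos = 4, total = 30
Loop ends.

Final answer: 30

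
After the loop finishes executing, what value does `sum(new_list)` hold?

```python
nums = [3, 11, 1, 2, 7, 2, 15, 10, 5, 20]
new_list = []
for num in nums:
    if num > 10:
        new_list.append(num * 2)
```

Let's trace through this code step by step.

Initialize: nums = [3, 11, 1, 2, 7, 2, 15, 10, 5, 20]
Initialize: new_list = []
Entering loop: for num in nums:
After iteration 1: num = 3, new_list = []
After iteration 2: num = 11, new_list = [22]
After iteration 3: num = 1, new_list = [22]
After iteration 4: num = 2, new_list = [22]
After iteration 5: num = 7, new_list = [22]
After iteration 6: num = 2, new_list = [22]
After iteration 7: num = 15, new_list = [22, 30]
After iteration 8: num = 10, new_list = [22, 30]
After iteration 9: num = 5, new_list = [22, 30]
After iteration 10: num = 20, new_list = [22, 30, 40]
Loop ends.
sum(new_list) = 92

Final answer: 92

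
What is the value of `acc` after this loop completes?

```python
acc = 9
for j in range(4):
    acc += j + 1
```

Let's trace through this code step by step.

Initialize: acc = 9
Entering loop: for j in range(4):
After iteration 1: j = 0, acc = 10
After iteration 2: j = 1, acc = 12
After iteration 3: j = 2, acc = 15
After iteration 4: j = 3, acc = 19
Loop ends.

Final answer: 19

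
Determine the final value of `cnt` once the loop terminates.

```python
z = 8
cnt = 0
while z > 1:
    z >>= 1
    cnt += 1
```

Let's trace through this code step by step.

Initialize: z = 8
Initialize: cnt = 0
Entering loop: while z > 1:
After iteration 1: z = 4, cnt = 1
After iteration 2: z = 2, cnt = 2
After iteration 3: z = 1, cnt = 3
Loop ends.

Final answer: 3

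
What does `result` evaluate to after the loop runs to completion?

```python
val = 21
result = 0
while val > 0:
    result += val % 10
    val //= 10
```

Let's trace through this code step by step.

Initialize: val = 21
Initialize: result = 0
Entering loop: while val > 0:
After iteration 1: val = 2, result = 1
After iteration 2: val = 0, result = 3
Loop ends.

Final answer: 3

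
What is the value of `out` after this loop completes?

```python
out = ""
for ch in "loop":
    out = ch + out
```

Let's trace through this code step by step.

Initialize: out = ''
Entering loop: for ch in "loop":
After iteration 1: ch = 'l', out = 'l'
After iteration 2: ch = 'o', out = 'ol'
After iteration 3: ch = 'o', out = 'ool'
After iteration 4: ch = 'p', out = 'pool'
Loop ends.

Final answer: 'pool'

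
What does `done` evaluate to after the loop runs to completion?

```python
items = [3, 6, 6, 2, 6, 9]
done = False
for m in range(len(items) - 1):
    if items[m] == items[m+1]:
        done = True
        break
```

Let's trace through this code step by step.

Initialize: items = [3, 6, 6, 2, 6, 9]
Initialize: done = False
Entering loop: for m in range(len(items) - 1):
After iteration 1: m = 0, done = False
After iteration 2: m = 1, done = True
Loop ends.

Final answer: True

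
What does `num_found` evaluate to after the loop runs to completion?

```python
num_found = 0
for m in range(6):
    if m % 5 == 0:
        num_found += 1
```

Let's trace through this code step by step.

Initialize: num_found = 0
Entering loop: for m in range(6):
After iteration 1: m = 0, num_found = 1
After iteration 2: m = 1, num_found = 1
After iteration 3: m = 2, num_found = 1
After iteration 4: m = 3, num_found = 1
After iteration 5: m = 4, num_found = 1
After iteration 6: m = 5, num_found = 2
Loop ends.

Final answer: 2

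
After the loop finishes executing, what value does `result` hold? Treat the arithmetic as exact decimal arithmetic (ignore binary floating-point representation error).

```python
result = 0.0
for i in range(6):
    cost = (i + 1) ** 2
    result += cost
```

Let's trace through this code step by step.

Initialize: result = 0.0
Entering loop: for i in range(6):
After iteration 1: i = 0, result = 1.0, cost = 1
After iteration 2: i = 1, result = 5.0, cost = 4
After iteration 3: i = 2, result = 14.0, cost = 9
After iteration 4: i = 3, result = 30.0, cost = 16
After iteration 5: i = 4, result = 55.0, cost = 25
After iteration 6: i = 5, result = 91.0, cost = 36
Loop ends.

Final answer: 91.0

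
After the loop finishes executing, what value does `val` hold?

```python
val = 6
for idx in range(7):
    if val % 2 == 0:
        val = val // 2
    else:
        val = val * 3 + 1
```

Let's trace through this code step by step.

Initialize: val = 6
Entering loop: for idx in range(7):
After iteration 1: idx = 0, val = 3
After iteration 2: idx = 1, val = 10
After iteration 3: idx = 2, val = 5
After iteration 4: idx = 3, val = 16
After iteration 5: idx = 4, val = 8
After iteration 6: idx = 5, val = 4
After iteration 7: idx = 6, val = 2
Loop ends.

Final answer: 2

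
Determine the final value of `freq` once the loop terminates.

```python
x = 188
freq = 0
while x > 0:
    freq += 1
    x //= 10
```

Let's trace through this code step by step.

Initialize: x = 188
Initialize: freq = 0
Entering loop: while x > 0:
After iteration 1: x = 18, freq = 1
After iteration 2: x = 1, freq = 2
After iteration 3: x = 0, freq = 3
Loop ends.

Final answer: 3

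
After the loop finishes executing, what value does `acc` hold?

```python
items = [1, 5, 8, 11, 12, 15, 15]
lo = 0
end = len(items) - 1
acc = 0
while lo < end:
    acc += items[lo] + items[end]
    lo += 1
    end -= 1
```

Let's trace through this code step by step.

Initialize: items = [1, 5, 8, 11, 12, 15, 15]
Initialize: lo = 0
Initialize: end = 6
Initialize: acc = 0
Entering loop: while lo < end:
After iteration 1: lo = 1, end = 5, acc = 16
After iteration 2: lo = 2, end = 4, acc = 36
After iteration 3: lo = 3, end = 3, acc = 56
Loop ends.

Final answer: 56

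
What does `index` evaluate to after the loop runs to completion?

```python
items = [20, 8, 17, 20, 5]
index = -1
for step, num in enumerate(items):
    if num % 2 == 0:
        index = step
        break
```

Let's trace through this code step by step.

Initialize: items = [20, 8, 17, 20, 5]
Initialize: index = -1
Entering loop: for step, num in enumerate(items):
After iteration 1: step = 0, num = 20, index = 0
Loop ends.

Final answer: 0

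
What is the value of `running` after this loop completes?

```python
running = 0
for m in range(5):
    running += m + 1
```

Let's trace through this code step by step.

Initialize: running = 0
Entering loop: for m in range(5):
After iteration 1: m = 0, running = 1
After iteration 2: m = 1, running = 3
After iteration 3: m = 2, running = 6
After iteration 4: m = 3, running = 10
After iteration 5: m = 4, running = 15
Loop ends.

Final answer: 15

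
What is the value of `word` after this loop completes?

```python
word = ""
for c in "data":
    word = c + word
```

Let's trace through this code step by step.

Initialize: word = ''
Entering loop: for c in "data":
After iteration 1: c = 'd', word = 'd'
After iteration 2: c = 'a', word = 'ad'
After iteration 3: c = 't', word = 'tad'
After iteration 4: c = 'a', word = 'atad'
Loop ends.

Final answer: 'atad'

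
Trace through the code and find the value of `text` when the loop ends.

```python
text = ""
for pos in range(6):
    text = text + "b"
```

Let's trace through this code step by step.

Initialize: text = ''
Entering loop: for pos in range(6):
After iteration 1: pos = 0, text = 'b'
After iteration 2: pos = 1, text = 'bb'
After iteration 3: pos = 2, text = 'bbb'
After iteration 4: pos = 3, text = 'bbbb'
After iteration 5: pos = 4, text = 'bbbbb'
After iteration 6: pos = 5, text = 'bbbbbb'
Loop ends.

Final answer: 'bbbbbb'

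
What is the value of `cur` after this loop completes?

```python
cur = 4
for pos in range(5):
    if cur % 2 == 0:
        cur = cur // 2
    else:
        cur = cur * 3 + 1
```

Let's trace through this code step by step.

Initialize: cur = 4
Entering loop: for pos in range(5):
After iteration 1: pos = 0, cur = 2
After iteration 2: pos = 1, cur = 1
After iteration 3: pos = 2, cur = 4
After iteration 4: pos = 3, cur = 2
After iteration 5: pos = 4, cur = 1
Loop ends.

Final answer: 1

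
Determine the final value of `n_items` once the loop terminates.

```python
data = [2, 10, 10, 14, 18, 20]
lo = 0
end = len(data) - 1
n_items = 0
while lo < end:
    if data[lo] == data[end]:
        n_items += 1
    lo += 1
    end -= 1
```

Let's trace through this code step by step.

Initialize: data = [2, 10, 10, 14, 18, 20]
Initialize: lo = 0
Initialize: end = 5
Initialize: n_items = 0
Entering loop: while lo < end:
After iteration 1: lo = 1, end = 4, n_items = 0
After iteration 2: lo = 2, end = 3, n_items = 0
After iteration 3: lo = 3, end = 2, n_items = 0
Loop ends.

Final answer: 0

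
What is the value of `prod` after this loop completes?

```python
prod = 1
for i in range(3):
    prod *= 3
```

Let's trace through this code step by step.

Initialize: prod = 1
Entering loop: for i in range(3):
After iteration 1: i = 0, prod = 3
After iteration 2: i = 1, prod = 9
After iteration 3: i = 2, prod = 27
Loop ends.

Final answer: 27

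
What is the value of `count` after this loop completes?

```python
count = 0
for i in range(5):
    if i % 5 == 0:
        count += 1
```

Let's trace through this code step by step.

Initialize: count = 0
Entering loop: for i in range(5):
After iteration 1: i = 0, count = 1
After iteration 2: i = 1, count = 1
After iteration 3: i = 2, count = 1
After iteration 4: i = 3, count = 1
After iteration 5: i = 4, count = 1
Loop ends.

Final answer: 1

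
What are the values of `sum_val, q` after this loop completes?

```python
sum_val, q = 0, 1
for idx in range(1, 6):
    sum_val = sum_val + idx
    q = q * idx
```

Let's trace through this code step by step.

Initialize: sum_val = 0
Initialize: q = 1
Entering loop: for idx in range(1, 6):
After iteration 1: idx = 1, sum_val = 1, q = 1
After iteration 2: idx = 2, sum_val = 3, q = 2
After iteration 3: idx = 3, sum_val = 6, q = 6
After iteration 4: idx = 4, sum_val = 10, q = 24
After iteration 5: idx = 5, sum_val = 15, q = 120
Loop ends.

Final answer: 15, 120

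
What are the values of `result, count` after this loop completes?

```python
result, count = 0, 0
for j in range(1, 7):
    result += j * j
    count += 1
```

Let's trace through this code step by step.

Initialize: result = 0
Initialize: count = 0
Entering loop: for j in range(1, 7):
After iteration 1: j = 1, result = 1, count = 1
After iteration 2: j = 2, result = 5, count = 2
After iteration 3: j = 3, result = 14, count = 3
After iteration 4: j = 4, result = 30, count = 4
After iteration 5: j = 5, result = 55, count = 5
After iteration 6: j = 6, result = 91, count = 6
Loop ends.

Final answer: 91, 6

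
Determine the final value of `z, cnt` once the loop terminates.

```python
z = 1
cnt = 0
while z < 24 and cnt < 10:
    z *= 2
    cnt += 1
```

Let's trace through this code step by step.

Initialize: z = 1
Initialize: cnt = 0
Entering loop: while z < 24 and cnt < 10:
After iteration 1: z = 2, cnt = 1
After iteration 2: z = 4, cnt = 2
After iteration 3: z = 8, cnt = 3
After iteration 4: z = 16, cnt = 4
After iteration 5: z = 32, cnt = 5
Loop ends.

Final answer: 32, 5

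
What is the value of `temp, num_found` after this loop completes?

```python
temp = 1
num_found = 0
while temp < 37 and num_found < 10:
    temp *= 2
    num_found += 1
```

Let's trace through this code step by step.

Initialize: temp = 1
Initialize: num_found = 0
Entering loop: while temp < 37 and num_found < 10:
After iteration 1: temp = 2, num_found = 1
After iteration 2: temp = 4, num_found = 2
After iteration 3: temp = 8, num_found = 3
After iteration 4: temp = 16, num_found = 4
After iteration 5: temp = 32, num_found = 5
After iteration 6: temp = 64, num_found = 6
Loop ends.

Final answer: 64, 6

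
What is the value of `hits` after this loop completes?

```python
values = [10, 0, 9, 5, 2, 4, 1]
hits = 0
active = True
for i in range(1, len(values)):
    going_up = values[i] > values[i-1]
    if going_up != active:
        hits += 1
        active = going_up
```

Let's trace through this code step by step.

Initialize: values = [10, 0, 9, 5, 2, 4, 1]
Initialize: hits = 0
Initialize: active = True
Entering loop: for i in range(1, len(values)):
After iteration 1: i = 1, hits = 1, active = False, going_up = False
After iteration 2: i = 2, hits = 2, active = True, going_up = True
After iteration 3: i = 3, hits = 3, active = False, going_up = False
After iteration 4: i = 4, hits = 3, active = False, going_up = False
After iteration 5: i = 5, hits = 4, active = True, going_up = True
After iteration 6: i = 6, hits = 5, active = False, going_up = False
Loop ends.

Final answer: 5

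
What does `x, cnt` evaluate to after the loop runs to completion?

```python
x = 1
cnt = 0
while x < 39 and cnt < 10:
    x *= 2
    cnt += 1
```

Let's trace through this code step by step.

Initialize: x = 1
Initialize: cnt = 0
Entering loop: while x < 39 and cnt < 10:
After iteration 1: x = 2, cnt = 1
After iteration 2: x = 4, cnt = 2
After iteration 3: x = 8, cnt = 3
After iteration 4: x = 16, cnt = 4
After iteration 5: x = 32, cnt = 5
After iteration 6: x = 64, cnt = 6
Loop ends.

Final answer: 64, 6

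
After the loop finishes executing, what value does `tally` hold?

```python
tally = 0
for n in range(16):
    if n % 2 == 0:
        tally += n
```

Let's trace through this code step by step.

Initialize: tally = 0
Entering loop: for n in range(16):
After iteration 1: n = 0, tally = 0
After iteration 2: n = 1, tally = 0
After iteration 3: n = 2, tally = 2
After iteration 4: n = 3, tally = 2
After iteration 5: n = 4, tally = 6
After iteration 6: n = 5, tally = 6
After iteration 7: n = 6, tally = 12
After iteration 8: n = 7, tally = 12
After iteration 9: n = 8, tally = 20
After iteration 10: n = 9, tally = 20
After iteration 11: n = 10, tally = 30
After iteration 12: n = 11, tally = 30
After iteration 13: n = 12, tally = 42
After iteration 14: n = 13, tally = 42
After iteration 15: n = 14, tally = 56
After iteration 16: n = 15, tally = 56
Loop ends.

Final answer: 56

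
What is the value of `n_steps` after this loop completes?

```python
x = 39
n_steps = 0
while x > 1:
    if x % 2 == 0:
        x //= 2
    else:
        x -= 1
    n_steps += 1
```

Let's trace through this code step by step.

Initialize: x = 39
Initialize: n_steps = 0
Entering loop: while x > 1:
After iteration 1: x = 38, n_steps = 1
After iteration 2: x = 19, n_steps = 2
After iteration 3: x = 18, n_steps = 3
After iteration 4: x = 9, n_steps = 4
After iteration 5: x = 8, n_steps = 5
After iteration 6: x = 4, n_steps = 6
After iteration 7: x = 2, n_steps = 7
After iteration 8: x = 1, n_steps = 8
Loop ends.

Final answer: 8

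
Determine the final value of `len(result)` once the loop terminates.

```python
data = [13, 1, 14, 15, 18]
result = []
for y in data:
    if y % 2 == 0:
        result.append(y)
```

Let's trace through this code step by step.

Initialize: data = [13, 1, 14, 15, 18]
Initialize: result = []
Entering loop: for y in data:
After iteration 1: y = 13, result = []
After iteration 2: y = 1, result = []
After iteration 3: y = 14, result = [14]
After iteration 4: y = 15, result = [14]
After iteration 5: y = 18, result = [14, 18]
Loop ends.
len(result) = 2

Final answer: 2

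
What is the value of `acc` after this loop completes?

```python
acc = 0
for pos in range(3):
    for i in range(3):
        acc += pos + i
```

Let's trace through this code step by step.

Initialize: acc = 0
Entering loop: for pos in range(3):
After iteration 1: pos = 0, acc = 3
After iteration 2: pos = 1, acc = 9
After iteration 3: pos = 2, acc = 18
Loop ends.

Final answer: 18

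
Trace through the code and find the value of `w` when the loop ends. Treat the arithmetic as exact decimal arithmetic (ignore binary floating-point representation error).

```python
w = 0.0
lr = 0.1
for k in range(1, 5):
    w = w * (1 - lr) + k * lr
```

Let's trace through this code step by step.

Initialize: w = 0.0
Initialize: lr = 0.1
Entering loop: for k in range(1, 5):
After iteration 1: k = 1, w = 0.1
After iteration 2: k = 2, w = 0.29
After iteration 3: k = 3, w = 0.561
After iteration 4: k = 4, w = 0.9049
Loop ends.

Final answer: 0.9049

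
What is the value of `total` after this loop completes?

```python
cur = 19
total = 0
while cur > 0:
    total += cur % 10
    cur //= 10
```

Let's trace through this code step by step.

Initialize: cur = 19
Initialize: total = 0
Entering loop: while cur > 0:
After iteration 1: cur = 1, total = 9
After iteration 2: cur = 0, total = 10
Loop ends.

Final answer: 10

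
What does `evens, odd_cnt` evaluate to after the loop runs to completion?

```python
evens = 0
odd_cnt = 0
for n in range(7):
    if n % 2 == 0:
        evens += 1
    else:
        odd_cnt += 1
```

Let's trace through this code step by step.

Initialize: evens = 0
Initialize: odd_cnt = 0
Entering loop: for n in range(7):
After iteration 1: n = 0, evens = 1, odd_cnt = 0
After iteration 2: n = 1, evens = 1, odd_cnt = 1
After iteration 3: n = 2, evens = 2, odd_cnt = 1
After iteration 4: n = 3, evens = 2, odd_cnt = 2
After iteration 5: n = 4, evens = 3, odd_cnt = 2
After iteration 6: n = 5, evens = 3, odd_cnt = 3
After iteration 7: n = 6, evens = 4, odd_cnt = 3
Loop ends.

Final answer: 4, 3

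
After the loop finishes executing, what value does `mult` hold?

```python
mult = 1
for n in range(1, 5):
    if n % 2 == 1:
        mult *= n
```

Let's trace through this code step by step.

Initialize: mult = 1
Entering loop: for n in range(1, 5):
After iteration 1: n = 1, mult = 1
After iteration 2: n = 2, mult = 1
After iteration 3: n = 3, mult = 3
After iteration 4: n = 4, mult = 3
Loop ends.

Final answer: 3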